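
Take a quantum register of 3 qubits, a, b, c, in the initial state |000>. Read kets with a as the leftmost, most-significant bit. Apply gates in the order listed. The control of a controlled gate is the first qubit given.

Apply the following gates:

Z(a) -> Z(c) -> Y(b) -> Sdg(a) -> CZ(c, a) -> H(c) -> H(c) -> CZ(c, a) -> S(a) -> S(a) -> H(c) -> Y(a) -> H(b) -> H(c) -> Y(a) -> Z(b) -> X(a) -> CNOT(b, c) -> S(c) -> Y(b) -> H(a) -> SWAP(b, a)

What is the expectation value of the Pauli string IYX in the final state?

The observable IYX averages to 0. Key observation: the block from step 4 through step 9 cancels to the identity and can be dropped.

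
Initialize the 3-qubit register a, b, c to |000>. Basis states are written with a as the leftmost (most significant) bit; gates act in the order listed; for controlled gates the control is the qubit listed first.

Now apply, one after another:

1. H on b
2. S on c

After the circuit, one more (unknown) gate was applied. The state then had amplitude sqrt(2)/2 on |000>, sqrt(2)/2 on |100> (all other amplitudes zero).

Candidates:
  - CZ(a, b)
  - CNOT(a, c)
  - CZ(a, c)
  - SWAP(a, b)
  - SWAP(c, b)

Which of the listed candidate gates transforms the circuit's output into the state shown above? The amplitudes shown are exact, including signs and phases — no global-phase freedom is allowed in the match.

The unique candidate consistent with the amplitudes is SWAP(a, b).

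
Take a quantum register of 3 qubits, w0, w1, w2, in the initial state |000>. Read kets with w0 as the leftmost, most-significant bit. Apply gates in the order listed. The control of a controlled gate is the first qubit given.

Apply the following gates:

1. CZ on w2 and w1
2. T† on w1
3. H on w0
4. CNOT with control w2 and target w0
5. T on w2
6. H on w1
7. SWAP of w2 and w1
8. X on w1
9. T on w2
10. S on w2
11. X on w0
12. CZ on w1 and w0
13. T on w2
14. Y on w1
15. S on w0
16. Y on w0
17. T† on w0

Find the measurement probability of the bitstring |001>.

The probability of measuring |001> is 1/4.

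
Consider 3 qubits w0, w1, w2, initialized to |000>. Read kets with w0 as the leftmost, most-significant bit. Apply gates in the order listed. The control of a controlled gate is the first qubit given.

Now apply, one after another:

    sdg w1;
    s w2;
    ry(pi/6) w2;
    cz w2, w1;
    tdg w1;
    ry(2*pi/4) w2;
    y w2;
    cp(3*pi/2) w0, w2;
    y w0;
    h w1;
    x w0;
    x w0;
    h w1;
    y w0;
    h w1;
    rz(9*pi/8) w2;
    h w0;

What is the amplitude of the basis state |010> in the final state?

The final state's coefficient on |010> equals sqrt(3)*exp(15*I*pi/16)/4. Key observation: steps 9-14 multiply out to the identity, so the circuit reduces to the remaining gates.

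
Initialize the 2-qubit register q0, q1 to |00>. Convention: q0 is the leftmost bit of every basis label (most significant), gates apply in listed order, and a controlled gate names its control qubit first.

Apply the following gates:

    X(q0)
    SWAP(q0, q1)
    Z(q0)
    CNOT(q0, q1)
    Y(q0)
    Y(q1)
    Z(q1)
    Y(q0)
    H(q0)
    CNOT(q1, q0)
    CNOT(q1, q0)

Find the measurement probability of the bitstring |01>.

A full measurement returns |01> with probability 0.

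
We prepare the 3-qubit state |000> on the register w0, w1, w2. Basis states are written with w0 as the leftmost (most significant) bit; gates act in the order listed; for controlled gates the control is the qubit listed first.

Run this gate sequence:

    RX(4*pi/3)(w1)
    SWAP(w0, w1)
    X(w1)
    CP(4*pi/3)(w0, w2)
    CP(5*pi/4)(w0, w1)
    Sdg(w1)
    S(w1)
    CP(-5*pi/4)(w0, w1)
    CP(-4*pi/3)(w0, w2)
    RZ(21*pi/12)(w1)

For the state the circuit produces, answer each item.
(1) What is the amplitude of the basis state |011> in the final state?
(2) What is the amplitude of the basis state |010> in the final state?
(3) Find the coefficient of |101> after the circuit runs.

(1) The amplitude on |011> is 0. Key observation: gates 4-9 undo each other exactly, leaving only the rest of the circuit to track.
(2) The final state's coefficient on |010> equals -exp(7*I*pi/8)/2.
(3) The final state's coefficient on |101> equals 0.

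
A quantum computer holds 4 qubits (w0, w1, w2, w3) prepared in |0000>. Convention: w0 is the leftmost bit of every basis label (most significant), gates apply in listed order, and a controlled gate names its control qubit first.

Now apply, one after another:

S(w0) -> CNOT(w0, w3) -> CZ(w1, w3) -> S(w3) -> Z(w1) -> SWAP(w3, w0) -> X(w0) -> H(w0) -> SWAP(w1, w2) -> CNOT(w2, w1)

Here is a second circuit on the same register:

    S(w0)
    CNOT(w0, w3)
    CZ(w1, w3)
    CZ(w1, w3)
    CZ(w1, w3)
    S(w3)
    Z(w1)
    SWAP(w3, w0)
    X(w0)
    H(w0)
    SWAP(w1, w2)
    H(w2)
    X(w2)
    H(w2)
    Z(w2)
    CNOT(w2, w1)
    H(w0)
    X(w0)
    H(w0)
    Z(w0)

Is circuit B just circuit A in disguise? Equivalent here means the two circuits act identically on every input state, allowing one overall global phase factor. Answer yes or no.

Yes: on every input state the two circuits agree up to one overall phase factor.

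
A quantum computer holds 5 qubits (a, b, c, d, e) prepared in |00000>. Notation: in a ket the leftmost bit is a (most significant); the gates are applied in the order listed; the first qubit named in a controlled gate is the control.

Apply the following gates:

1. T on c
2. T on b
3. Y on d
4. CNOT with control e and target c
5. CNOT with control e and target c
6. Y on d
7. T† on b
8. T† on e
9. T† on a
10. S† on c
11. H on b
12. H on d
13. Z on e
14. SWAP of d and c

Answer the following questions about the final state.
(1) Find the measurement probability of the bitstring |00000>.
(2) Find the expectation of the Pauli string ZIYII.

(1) A full measurement returns |00000> with probability 1/4.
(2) In the final state, ZIYII has expectation 0.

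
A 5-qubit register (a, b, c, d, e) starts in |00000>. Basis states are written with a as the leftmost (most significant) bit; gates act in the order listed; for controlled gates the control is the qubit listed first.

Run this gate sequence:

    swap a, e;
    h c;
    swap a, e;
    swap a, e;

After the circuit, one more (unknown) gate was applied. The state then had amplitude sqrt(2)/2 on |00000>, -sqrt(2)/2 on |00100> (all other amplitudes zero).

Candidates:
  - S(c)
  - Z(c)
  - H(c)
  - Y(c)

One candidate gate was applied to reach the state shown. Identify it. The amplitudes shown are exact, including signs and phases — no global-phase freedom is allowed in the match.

It was Z(c) that produced the state shown. Key observation: the block from step 3 through step 4 cancels to the identity and can be dropped.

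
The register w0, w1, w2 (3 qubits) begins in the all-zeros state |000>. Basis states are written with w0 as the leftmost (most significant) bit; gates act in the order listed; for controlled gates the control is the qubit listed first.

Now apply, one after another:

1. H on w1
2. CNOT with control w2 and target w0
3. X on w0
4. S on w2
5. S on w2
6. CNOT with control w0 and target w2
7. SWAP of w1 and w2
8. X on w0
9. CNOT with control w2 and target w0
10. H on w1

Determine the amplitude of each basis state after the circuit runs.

The final amplitudes are 1/2 on |000>, 0 on |001>, -1/2 on |010>, 0 on |011>, 0 on |100>, 1/2 on |101>, 0 on |110>, -1/2 on |111>.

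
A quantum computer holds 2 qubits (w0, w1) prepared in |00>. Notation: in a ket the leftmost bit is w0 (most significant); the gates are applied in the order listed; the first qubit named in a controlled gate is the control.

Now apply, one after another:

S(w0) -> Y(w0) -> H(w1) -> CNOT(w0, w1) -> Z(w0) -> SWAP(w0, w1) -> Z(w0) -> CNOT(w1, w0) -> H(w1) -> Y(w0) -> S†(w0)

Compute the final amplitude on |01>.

The final state's coefficient on |01> equals 1/2.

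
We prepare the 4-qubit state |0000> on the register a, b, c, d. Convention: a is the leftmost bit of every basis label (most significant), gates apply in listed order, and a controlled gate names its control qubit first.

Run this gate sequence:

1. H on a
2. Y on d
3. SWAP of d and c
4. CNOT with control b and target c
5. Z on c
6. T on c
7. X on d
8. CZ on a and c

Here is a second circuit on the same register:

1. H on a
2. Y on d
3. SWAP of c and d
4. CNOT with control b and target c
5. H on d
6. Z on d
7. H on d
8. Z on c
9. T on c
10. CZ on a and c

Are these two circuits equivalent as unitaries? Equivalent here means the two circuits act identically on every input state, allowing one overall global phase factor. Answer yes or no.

Yes — the two circuits implement the same unitary up to a global phase.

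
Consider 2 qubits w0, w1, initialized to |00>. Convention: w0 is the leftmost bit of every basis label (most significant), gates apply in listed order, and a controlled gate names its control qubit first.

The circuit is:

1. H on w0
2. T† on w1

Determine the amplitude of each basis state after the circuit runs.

The final amplitudes are sqrt(2)/2 on |00>, 0 on |01>, sqrt(2)/2 on |10>, 0 on |11>.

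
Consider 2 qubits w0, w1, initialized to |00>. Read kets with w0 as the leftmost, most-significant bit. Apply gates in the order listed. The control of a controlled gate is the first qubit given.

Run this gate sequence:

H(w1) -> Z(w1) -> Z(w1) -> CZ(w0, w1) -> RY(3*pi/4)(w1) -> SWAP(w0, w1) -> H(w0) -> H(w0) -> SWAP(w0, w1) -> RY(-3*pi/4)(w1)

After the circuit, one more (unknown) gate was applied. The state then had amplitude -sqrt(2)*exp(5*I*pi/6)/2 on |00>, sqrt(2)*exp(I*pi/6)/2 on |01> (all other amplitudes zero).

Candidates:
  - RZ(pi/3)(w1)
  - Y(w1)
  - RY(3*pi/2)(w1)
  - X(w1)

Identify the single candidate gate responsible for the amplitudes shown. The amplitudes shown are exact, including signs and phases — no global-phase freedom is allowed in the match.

It was RZ(pi/3)(w1) that produced the state shown. Key observation: gates 5-10 undo each other exactly, leaving only the rest of the circuit to track.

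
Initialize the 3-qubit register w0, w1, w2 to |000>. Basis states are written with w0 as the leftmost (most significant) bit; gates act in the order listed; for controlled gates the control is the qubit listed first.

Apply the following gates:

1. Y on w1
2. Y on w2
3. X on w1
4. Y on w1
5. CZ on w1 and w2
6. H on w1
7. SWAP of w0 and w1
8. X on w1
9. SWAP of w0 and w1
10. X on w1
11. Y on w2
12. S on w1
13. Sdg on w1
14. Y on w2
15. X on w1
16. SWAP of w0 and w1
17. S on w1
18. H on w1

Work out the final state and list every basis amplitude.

After the circuit, the state carries amplitude 0 on |000>, -1/2 on |001>, 0 on |010>, 1/2 on |011>, 0 on |100>, 1/2 on |101>, 0 on |110>, -1/2 on |111>. Key observation: steps 9-16 multiply out to the identity, so the circuit reduces to the remaining gates.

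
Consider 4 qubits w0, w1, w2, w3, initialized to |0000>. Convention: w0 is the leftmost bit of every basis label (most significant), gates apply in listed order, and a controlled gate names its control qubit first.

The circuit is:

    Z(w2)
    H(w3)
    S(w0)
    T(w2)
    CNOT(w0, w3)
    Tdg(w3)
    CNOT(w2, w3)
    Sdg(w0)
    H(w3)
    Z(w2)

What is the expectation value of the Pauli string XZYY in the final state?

The expectation value of XZYY is 0.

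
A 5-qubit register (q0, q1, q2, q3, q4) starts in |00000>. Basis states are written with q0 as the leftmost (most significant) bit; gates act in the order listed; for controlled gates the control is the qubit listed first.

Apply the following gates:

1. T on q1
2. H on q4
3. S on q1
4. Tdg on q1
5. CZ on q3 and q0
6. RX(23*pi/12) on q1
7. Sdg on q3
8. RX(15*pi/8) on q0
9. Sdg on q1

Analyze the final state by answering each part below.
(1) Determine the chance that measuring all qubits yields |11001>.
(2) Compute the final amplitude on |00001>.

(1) The probability of measuring |11001> is -sqrt(3)*sqrt(1/2 - sqrt(2)/4)*sqrt(sqrt(2)/4 + 1/2)*sin(pi/16)**2/4 - sqrt(2)*sin(pi/16)**2/16 + sin(pi/16)**2/4.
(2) The final state's coefficient on |00001> equals sqrt(2)*sqrt(1/2 - sqrt(2)/4)*cos(pi/16)/4 + sqrt(6)*sqrt(sqrt(2)/4 + 1/2)*cos(pi/16)/4.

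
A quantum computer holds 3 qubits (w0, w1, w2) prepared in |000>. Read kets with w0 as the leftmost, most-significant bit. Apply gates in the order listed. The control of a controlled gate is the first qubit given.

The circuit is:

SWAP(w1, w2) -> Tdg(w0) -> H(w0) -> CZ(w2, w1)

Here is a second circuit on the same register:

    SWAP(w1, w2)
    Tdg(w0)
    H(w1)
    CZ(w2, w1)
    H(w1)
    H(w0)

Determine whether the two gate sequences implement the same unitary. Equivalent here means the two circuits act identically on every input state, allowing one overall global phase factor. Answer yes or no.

No: there is an input state on which the two circuits produce genuinely different outputs (not merely differing by a phase).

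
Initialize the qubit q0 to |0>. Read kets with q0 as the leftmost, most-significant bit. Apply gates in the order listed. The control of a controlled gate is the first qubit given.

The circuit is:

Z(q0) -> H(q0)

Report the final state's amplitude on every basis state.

The resulting statevector has amplitude sqrt(2)/2 on |0>, sqrt(2)/2 on |1>.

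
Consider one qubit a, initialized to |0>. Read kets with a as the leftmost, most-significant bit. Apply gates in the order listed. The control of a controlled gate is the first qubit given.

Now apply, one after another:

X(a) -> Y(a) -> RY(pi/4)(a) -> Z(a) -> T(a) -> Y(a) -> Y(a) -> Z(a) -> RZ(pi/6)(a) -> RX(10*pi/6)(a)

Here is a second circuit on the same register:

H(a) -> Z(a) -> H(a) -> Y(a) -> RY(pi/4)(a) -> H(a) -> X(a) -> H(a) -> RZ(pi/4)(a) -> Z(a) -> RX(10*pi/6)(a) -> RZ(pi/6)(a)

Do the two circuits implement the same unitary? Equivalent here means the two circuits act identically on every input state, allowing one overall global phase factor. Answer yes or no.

No — the two circuits implement different unitaries, even allowing a global phase.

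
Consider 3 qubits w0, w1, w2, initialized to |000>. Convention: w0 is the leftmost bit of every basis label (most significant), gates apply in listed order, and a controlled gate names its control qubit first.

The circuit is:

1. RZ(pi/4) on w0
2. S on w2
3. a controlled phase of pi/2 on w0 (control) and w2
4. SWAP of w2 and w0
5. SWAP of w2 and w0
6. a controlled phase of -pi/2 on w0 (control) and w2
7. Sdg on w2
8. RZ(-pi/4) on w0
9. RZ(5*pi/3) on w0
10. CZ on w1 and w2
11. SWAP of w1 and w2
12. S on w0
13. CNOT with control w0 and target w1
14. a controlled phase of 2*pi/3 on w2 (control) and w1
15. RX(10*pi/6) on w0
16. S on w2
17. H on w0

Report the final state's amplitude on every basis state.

The resulting statevector has amplitude (sqrt(6) + sqrt(2)*I)*exp(I*pi/6)/4 on |000>, sqrt(2)/2 on |100>, and 0 on every other basis state. Key observation: the block from step 1 through step 8 cancels to the identity and can be dropped.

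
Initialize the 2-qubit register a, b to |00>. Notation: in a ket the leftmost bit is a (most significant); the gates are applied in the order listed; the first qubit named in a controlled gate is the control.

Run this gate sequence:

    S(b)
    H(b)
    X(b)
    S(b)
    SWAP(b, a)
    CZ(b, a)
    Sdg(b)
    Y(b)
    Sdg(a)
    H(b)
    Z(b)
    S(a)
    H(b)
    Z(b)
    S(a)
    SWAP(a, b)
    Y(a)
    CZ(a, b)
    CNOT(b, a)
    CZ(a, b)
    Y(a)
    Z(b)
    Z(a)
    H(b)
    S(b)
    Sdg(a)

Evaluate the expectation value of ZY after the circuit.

The expectation value of ZY is 1.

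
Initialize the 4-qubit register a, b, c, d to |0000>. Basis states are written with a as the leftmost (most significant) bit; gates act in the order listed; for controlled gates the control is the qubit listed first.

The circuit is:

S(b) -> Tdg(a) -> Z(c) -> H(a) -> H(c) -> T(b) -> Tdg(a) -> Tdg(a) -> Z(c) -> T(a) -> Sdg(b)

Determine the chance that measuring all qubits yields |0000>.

Outcome |0000> occurs with probability 1/4.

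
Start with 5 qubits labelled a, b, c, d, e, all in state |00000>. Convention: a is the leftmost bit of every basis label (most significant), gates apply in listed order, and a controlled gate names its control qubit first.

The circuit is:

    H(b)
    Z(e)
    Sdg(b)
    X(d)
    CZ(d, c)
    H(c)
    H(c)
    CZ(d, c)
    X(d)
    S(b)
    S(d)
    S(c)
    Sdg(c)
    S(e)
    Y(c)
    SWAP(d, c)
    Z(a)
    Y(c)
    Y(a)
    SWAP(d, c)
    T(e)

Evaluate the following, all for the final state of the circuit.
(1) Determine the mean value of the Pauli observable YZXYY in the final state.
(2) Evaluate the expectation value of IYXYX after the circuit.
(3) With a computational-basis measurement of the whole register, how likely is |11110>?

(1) In the final state, YZXYY has expectation 0.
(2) The observable IYXYX averages to 0.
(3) Outcome |11110> occurs with probability 1/2.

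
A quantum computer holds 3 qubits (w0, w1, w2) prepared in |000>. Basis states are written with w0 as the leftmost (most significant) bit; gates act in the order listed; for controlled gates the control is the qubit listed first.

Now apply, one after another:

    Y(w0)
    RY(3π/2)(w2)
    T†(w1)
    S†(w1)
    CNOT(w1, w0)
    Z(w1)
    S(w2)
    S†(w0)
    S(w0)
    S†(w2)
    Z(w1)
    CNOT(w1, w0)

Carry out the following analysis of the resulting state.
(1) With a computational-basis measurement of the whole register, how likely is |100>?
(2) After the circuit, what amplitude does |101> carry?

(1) A full measurement returns |100> with probability 1/2. Key observation: the block from step 5 through step 12 cancels to the identity and can be dropped.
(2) The final state's coefficient on |101> equals sqrt(2)*I/2.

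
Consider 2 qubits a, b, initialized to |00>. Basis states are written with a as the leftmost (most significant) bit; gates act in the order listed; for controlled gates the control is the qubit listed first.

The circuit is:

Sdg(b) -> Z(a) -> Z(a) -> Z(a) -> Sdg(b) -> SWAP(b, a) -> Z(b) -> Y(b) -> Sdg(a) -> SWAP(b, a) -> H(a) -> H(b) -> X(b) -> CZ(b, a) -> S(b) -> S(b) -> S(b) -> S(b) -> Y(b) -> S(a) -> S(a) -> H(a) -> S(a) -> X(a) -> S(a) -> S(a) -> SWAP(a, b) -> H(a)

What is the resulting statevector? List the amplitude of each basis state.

The resulting statevector has amplitude I/2 on |00>, 1/2 on |01>, I/2 on |10>, -1/2 on |11>. Key observation: the block from step 15 through step 18 cancels to the identity and can be dropped.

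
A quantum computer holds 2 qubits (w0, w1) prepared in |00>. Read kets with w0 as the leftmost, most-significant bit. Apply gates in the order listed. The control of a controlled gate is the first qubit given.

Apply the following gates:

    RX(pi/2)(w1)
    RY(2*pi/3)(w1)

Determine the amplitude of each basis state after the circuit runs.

The resulting statevector has amplitude sqrt(2)/4 + sqrt(6)*I/4 on |00>, sqrt(6)/4 - sqrt(2)*I/4 on |01>, 0 on |10>, 0 on |11>.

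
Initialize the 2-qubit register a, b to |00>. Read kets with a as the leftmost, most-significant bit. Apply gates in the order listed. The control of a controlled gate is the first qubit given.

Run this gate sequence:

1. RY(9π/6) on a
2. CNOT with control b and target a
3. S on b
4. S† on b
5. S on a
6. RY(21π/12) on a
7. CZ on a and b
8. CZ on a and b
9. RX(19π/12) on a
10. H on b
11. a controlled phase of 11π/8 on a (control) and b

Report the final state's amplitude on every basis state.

After the circuit, the state carries amplitude -sqrt(6)/8 - 1/8 - I/8 + sqrt(2)*I/8 - sqrt(3)*(1 - I)/8 on |00>, -sqrt(6)/8 - 1/8 - I/8 + sqrt(2)*I/8 - sqrt(3)*(1 - I)/8 on |01>, -sqrt(6)/8 + 1/8 + sqrt(3)*(1 - I)/8 + I/8 + sqrt(2)*I/8 on |10>, (-sqrt(3) - 1 + sqrt(6) - sqrt(2)*I - I + sqrt(3)*I)*exp(3*I*pi/8)/8 on |11>. Key observation: the block from step 7 through step 8 cancels to the identity and can be dropped.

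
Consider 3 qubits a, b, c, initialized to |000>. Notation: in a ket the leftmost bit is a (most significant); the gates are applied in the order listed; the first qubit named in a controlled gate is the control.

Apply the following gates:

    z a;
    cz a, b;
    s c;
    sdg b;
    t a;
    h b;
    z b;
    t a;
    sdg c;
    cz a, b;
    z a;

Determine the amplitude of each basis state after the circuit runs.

After the circuit, the state carries amplitude sqrt(2)/2 on |000>, -sqrt(2)/2 on |010>, and 0 on every other basis state.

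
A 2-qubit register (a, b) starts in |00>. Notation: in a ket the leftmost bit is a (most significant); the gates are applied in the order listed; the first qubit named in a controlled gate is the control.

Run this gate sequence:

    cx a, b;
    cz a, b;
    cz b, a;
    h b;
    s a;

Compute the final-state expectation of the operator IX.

The observable IX averages to 1.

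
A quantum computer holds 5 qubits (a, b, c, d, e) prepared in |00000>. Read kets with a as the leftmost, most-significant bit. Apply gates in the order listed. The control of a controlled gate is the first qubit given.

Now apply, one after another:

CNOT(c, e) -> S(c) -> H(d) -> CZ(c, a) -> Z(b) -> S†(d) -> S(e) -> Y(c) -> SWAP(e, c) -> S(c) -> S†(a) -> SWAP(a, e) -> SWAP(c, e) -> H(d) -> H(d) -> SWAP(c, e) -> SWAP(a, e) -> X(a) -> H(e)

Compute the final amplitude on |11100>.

The amplitude on |11100> is 0. Key observation: steps 12-17 multiply out to the identity, so the circuit reduces to the remaining gates.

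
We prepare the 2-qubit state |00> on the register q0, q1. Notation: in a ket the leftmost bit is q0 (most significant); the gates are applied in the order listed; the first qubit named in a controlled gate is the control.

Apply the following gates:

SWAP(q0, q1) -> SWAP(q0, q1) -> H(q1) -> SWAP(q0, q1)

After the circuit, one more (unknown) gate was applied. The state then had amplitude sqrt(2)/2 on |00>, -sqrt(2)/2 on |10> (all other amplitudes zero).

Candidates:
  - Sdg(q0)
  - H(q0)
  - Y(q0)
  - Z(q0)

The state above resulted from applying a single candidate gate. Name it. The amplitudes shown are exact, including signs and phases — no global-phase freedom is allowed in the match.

The applied gate was Z(q0).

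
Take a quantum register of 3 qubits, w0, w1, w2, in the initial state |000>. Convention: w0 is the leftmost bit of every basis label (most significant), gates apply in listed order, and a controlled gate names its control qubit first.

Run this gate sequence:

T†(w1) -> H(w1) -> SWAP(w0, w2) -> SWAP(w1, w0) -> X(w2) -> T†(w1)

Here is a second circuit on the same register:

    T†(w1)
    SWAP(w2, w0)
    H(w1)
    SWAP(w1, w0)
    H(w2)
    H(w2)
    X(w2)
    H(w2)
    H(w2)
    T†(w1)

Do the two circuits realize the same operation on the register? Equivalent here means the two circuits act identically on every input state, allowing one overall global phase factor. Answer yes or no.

Yes, they are equivalent — the unitaries differ by at most a global phase.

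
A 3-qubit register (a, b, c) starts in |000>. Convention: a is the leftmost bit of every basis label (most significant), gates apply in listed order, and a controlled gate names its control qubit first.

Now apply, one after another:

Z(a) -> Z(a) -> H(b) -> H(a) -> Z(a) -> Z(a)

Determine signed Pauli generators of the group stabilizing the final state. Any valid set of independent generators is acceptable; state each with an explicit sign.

One valid set of independent stabilizer generators is +XII, +IXI, +IIZ (any independent generating set of the same group is equally correct).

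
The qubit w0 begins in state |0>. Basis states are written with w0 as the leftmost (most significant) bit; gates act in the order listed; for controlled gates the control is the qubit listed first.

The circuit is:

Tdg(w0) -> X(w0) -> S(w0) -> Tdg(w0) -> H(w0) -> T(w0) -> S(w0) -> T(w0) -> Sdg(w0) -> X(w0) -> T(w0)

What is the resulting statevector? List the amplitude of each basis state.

The resulting statevector has amplitude -sqrt(2)*exp(3*I*pi/4)/2 on |0>, sqrt(2)*I/2 on |1>.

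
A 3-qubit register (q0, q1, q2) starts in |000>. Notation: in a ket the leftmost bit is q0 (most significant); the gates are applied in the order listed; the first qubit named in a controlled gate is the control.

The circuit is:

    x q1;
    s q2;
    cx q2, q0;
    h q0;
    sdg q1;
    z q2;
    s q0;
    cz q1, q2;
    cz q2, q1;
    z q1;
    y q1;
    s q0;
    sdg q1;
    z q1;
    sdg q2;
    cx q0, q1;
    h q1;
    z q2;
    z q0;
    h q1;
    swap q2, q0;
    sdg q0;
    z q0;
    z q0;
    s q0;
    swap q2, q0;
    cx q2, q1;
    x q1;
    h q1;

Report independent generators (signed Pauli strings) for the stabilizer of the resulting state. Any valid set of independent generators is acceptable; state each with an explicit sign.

One valid set of independent stabilizer generators is +XZI, -ZXI, +IIZ (any independent generating set of the same group is equally correct). Key observation: gates 21-26 undo each other exactly, leaving only the rest of the circuit to track.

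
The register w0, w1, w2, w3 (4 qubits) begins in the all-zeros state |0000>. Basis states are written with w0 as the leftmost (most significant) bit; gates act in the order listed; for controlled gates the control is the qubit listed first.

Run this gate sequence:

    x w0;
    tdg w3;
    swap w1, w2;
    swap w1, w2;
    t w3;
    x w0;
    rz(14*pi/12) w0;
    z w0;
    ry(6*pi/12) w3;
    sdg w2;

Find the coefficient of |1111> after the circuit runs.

The amplitude on |1111> is 0.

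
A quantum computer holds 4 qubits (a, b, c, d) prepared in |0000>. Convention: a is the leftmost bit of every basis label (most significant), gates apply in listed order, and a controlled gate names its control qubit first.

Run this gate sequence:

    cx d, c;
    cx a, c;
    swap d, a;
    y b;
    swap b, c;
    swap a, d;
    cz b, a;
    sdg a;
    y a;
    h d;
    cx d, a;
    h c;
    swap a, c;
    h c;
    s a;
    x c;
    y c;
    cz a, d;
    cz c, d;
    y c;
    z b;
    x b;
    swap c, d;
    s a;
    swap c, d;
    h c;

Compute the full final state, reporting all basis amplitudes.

After the circuit, the state carries amplitude 1/2 on |0110>, 1/2 on |0111>, 1/2 on |1110>, -1/2 on |1111>, and 0 on every other basis state.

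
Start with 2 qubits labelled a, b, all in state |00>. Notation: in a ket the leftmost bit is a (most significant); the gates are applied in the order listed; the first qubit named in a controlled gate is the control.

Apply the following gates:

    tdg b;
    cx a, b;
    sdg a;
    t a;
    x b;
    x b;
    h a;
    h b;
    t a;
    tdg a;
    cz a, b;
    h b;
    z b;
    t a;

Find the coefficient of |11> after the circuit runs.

|11> carries amplitude -sqrt(2)*exp(I*pi/4)/2 in the final state. Key observation: gates 5-6 undo each other exactly, leaving only the rest of the circuit to track.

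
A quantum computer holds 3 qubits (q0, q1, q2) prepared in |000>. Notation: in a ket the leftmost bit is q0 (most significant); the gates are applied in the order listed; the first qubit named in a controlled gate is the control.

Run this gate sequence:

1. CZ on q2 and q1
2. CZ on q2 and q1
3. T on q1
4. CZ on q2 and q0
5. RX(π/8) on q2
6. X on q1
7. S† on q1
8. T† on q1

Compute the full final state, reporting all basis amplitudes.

After the circuit, the state carries amplitude -exp(I*pi/4)*cos(pi/16) on |010>, exp(3*I*pi/4)*sin(pi/16) on |011>, and 0 on every other basis state. Key observation: steps 1-2 multiply out to the identity, so the circuit reduces to the remaining gates.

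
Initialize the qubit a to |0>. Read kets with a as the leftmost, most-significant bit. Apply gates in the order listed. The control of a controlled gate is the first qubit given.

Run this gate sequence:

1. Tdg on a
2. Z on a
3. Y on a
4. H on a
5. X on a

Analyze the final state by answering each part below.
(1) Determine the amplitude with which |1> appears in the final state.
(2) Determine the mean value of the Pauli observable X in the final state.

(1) The final state's coefficient on |1> equals sqrt(2)*I/2.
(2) The expectation value of X is -1.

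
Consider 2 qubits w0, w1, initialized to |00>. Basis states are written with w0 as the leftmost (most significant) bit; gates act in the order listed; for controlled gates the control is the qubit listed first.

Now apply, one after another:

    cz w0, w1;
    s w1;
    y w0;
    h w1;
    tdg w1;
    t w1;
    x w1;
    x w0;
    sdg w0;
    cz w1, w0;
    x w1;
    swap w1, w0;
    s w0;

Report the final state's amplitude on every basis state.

The resulting statevector has amplitude sqrt(2)*I/2 on |00>, 0 on |01>, -sqrt(2)/2 on |10>, 0 on |11>.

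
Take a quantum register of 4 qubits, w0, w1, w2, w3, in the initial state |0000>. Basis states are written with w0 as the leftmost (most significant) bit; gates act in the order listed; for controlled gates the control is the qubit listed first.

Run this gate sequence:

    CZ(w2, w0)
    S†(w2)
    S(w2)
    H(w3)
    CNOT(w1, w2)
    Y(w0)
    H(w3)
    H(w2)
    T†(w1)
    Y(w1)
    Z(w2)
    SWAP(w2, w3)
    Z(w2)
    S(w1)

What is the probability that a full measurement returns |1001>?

Outcome |1001> occurs with probability 0.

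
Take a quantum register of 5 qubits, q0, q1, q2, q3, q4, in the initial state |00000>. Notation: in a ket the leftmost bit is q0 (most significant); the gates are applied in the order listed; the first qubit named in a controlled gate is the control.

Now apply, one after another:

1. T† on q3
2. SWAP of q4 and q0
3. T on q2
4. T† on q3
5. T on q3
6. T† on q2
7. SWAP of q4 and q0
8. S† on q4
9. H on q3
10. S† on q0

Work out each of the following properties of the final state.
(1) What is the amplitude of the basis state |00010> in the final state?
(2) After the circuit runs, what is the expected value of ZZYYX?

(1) The final state's coefficient on |00010> equals sqrt(2)/2. Key observation: gates 2-7 undo each other exactly, leaving only the rest of the circuit to track.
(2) The expectation value of ZZYYX is 0.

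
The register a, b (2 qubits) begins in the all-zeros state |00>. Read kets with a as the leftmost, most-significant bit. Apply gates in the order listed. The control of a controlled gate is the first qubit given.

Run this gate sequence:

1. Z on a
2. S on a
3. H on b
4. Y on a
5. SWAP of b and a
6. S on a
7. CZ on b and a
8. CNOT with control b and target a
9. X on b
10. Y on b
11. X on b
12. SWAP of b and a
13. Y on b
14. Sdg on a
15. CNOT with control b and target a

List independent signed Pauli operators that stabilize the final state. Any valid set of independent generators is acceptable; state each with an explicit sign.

The final state is stabilized by the group generated by +XY, +ZZ; other independent generating sets are equally valid.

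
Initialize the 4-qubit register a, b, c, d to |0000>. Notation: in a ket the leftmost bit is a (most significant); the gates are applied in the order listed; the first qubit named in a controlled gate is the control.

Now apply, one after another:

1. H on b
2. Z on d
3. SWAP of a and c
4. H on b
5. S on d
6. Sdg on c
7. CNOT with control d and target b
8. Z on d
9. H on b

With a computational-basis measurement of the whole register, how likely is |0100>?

A full measurement returns |0100> with probability 1/2.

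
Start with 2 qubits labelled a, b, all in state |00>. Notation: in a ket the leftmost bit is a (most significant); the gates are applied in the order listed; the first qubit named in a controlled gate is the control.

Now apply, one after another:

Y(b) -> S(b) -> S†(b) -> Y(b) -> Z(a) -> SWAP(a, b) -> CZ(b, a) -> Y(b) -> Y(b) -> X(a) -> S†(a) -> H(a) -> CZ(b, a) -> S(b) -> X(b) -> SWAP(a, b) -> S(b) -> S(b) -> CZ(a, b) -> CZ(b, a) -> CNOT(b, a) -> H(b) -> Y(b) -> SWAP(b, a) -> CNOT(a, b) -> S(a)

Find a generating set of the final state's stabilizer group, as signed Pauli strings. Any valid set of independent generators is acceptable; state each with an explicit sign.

The stabilizer group can be generated by +YZ, -ZX, among other valid generating sets. Key observation: steps 1-4 multiply out to the identity, so the circuit reduces to the remaining gates.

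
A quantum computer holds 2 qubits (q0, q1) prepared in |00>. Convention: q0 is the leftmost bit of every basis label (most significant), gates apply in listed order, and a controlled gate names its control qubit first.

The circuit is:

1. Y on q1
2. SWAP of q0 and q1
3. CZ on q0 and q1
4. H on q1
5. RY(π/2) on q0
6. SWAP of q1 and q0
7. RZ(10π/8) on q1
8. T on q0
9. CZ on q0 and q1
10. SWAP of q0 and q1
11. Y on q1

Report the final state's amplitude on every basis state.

After the circuit, the state carries amplitude exp(5*I*pi/8)/2 on |00>, -exp(3*I*pi/8)/2 on |01>, -exp(7*I*pi/8)/2 on |10>, -exp(5*I*pi/8)/2 on |11>.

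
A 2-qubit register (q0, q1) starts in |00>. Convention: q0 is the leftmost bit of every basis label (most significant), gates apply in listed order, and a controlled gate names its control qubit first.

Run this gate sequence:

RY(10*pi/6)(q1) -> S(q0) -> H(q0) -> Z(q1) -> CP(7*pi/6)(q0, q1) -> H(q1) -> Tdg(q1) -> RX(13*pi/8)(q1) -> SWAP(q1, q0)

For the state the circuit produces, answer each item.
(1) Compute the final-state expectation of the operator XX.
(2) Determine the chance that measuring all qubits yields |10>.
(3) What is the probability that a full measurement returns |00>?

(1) The expectation value of XX is sqrt(6)/8 + 3*sqrt(2)/8.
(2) The probability of measuring |10> is -sqrt(6 - 3*sqrt(2))/16 - sqrt(2*sqrt(2) + 4)/32 + 1/4.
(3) A full measurement returns |00> with probability sqrt(2*sqrt(2) + 4)/32 + sqrt(6 - 3*sqrt(2))/16 + 1/4.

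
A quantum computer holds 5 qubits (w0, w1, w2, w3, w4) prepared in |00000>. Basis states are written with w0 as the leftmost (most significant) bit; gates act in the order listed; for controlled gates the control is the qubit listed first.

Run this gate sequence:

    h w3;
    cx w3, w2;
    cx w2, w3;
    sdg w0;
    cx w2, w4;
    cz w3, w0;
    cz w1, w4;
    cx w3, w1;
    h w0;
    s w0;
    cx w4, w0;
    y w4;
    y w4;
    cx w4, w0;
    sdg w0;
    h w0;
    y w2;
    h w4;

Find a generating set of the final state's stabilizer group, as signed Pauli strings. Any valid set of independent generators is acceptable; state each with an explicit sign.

The stabilizer group can be generated by -IIXIZ, -IIZIX, +ZIIII, +IZIII, +IIIZI, among other valid generating sets. Key observation: gates 9-16 undo each other exactly, leaving only the rest of the circuit to track.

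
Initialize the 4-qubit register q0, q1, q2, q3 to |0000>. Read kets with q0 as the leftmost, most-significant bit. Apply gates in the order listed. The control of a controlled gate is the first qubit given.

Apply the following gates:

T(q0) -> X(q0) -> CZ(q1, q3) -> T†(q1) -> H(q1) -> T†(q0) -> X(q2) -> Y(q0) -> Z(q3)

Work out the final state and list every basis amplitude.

The resulting statevector has amplitude -sqrt(2)*exp(I*pi/4)/2 on |0010>, -sqrt(2)*exp(I*pi/4)/2 on |0110>, and 0 on every other basis state.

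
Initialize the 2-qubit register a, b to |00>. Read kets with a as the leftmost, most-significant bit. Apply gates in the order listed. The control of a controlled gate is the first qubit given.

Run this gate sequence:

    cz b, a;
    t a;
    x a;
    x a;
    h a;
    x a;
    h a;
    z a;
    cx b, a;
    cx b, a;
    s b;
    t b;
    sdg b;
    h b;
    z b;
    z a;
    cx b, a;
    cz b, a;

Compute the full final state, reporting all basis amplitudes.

The final amplitudes are sqrt(2)/2 on |00>, 0 on |01>, 0 on |10>, sqrt(2)/2 on |11>. Key observation: gates 5-8 undo each other exactly, leaving only the rest of the circuit to track.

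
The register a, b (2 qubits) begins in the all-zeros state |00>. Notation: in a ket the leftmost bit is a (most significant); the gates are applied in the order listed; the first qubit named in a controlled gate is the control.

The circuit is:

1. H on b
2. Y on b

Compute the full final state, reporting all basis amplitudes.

The resulting statevector has amplitude -sqrt(2)*I/2 on |00>, sqrt(2)*I/2 on |01>, 0 on |10>, 0 on |11>.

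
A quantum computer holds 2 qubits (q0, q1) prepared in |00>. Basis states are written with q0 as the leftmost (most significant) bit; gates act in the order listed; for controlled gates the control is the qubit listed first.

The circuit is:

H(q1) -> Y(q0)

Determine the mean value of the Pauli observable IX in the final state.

The expectation value of IX is 1.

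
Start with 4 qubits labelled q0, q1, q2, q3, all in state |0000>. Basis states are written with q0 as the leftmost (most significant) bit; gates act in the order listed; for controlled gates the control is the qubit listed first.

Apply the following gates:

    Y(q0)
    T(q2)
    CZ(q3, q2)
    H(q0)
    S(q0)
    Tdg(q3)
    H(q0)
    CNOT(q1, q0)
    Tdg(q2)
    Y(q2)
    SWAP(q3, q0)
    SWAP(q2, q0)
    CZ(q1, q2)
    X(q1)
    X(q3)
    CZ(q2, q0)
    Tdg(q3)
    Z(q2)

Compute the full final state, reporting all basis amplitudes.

After the circuit, the state carries amplitude -1/2 - I/2 on |1100>, (1 - I)*exp(3*I*pi/4)/2 on |1101>, and 0 on every other basis state.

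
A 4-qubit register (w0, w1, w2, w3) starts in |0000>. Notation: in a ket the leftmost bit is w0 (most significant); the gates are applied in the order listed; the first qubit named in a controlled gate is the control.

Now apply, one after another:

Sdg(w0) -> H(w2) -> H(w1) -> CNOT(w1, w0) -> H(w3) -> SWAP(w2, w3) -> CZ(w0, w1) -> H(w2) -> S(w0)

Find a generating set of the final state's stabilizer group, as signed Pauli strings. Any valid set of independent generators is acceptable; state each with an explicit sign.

The stabilizer group can be generated by -XYII, +IIIX, +ZZII, +IIZI, among other valid generating sets.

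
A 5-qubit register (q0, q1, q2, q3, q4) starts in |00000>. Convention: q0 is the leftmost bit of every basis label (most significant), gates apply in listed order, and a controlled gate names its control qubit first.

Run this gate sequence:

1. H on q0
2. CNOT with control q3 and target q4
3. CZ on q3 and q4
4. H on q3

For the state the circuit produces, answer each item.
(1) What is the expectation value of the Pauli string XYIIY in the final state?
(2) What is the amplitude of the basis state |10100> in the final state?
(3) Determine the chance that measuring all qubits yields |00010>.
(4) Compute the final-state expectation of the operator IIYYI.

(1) In the final state, XYIIY has expectation 0.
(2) The amplitude on |10100> is 0.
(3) A full measurement returns |00010> with probability 1/4.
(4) The expectation value of IIYYI is 0.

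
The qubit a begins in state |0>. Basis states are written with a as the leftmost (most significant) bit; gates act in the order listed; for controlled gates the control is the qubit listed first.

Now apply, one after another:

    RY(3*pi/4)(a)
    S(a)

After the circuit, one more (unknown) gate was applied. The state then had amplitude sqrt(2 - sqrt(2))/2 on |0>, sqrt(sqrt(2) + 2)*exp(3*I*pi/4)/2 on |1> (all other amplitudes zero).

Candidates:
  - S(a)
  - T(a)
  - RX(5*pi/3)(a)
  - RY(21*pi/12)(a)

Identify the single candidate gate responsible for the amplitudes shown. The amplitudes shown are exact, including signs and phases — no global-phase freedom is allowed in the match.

The unique candidate consistent with the amplitudes is T(a).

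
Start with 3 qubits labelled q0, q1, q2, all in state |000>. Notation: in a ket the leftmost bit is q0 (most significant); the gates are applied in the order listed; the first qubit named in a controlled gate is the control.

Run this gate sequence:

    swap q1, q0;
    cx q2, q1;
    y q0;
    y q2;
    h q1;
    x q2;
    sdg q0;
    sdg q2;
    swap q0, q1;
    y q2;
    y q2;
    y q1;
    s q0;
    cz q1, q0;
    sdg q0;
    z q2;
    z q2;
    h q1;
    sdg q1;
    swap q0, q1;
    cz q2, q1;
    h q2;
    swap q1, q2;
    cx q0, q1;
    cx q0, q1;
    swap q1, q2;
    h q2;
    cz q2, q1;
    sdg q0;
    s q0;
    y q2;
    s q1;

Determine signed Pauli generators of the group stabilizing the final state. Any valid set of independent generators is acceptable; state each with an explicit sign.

One valid set of independent stabilizer generators is -YII, +IYI, -IIZ (any independent generating set of the same group is equally correct).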